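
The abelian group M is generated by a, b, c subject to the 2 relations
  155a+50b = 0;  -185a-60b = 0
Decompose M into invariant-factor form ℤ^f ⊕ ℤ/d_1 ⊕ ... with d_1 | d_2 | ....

Answer: M ≅ ℤ^1 ⊕ ℤ/5 ⊕ ℤ/10

Derivation:
rank_ℚ(R)=2; free=3−2=1
SNF(R) diag = [5, 10] → torsion [5, 10]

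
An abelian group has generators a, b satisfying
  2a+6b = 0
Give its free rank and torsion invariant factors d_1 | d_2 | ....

rank_ℚ(R)=1; free=2−1=1
SNF(R) diag = [2] → torsion [2]

Answer: M ≅ ℤ^1 ⊕ ℤ/2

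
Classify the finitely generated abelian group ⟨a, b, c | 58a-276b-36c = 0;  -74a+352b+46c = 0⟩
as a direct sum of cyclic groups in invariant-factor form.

rank_ℚ(R)=2; free=3−2=1
SNF(R) diag = [2, 2] → torsion [2, 2]

Answer: M ≅ ℤ^1 ⊕ ℤ/2 ⊕ ℤ/2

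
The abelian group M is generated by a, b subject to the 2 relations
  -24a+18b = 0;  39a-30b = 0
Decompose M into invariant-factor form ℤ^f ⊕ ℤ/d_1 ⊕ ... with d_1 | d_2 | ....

rank_ℚ(R)=2; free=2−2=0
SNF(R) diag = [3, 6] → torsion [3, 6]

Answer: M ≅ ℤ/3 ⊕ ℤ/6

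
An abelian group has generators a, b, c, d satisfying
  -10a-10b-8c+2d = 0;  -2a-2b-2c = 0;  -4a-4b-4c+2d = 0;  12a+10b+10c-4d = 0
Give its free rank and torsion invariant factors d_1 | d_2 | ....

rank_ℚ(R)=4; free=4−4=0
SNF(R) diag = [2, 2, 2, 2] → torsion [2, 2, 2, 2]

Answer: M ≅ ℤ/2 ⊕ ℤ/2 ⊕ ℤ/2 ⊕ ℤ/2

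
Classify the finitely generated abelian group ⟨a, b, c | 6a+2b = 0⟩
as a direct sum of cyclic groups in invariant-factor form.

rank_ℚ(R)=1; free=3−1=2
SNF(R) diag = [2] → torsion [2]

Answer: M ≅ ℤ^2 ⊕ ℤ/2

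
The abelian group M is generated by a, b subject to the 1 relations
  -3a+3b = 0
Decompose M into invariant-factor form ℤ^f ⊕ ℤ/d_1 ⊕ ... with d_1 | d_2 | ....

Answer: M ≅ ℤ^1 ⊕ ℤ/3

Derivation:
rank_ℚ(R)=1; free=2−1=1
SNF(R) diag = [3] → torsion [3]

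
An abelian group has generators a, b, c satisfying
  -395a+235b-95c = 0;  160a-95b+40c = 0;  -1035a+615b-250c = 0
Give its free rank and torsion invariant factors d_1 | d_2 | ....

rank_ℚ(R)=3; free=3−3=0
SNF(R) diag = [5, 5, 15] → torsion [5, 5, 15]

Answer: M ≅ ℤ/5 ⊕ ℤ/5 ⊕ ℤ/15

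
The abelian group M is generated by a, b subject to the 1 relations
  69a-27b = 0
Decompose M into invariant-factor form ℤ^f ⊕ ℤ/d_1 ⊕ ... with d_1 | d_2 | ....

Answer: M ≅ ℤ^1 ⊕ ℤ/3

Derivation:
rank_ℚ(R)=1; free=2−1=1
SNF(R) diag = [3] → torsion [3]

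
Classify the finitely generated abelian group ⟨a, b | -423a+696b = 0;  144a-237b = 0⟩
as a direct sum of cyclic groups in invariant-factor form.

rank_ℚ(R)=2; free=2−2=0
SNF(R) diag = [3, 9] → torsion [3, 9]

Answer: M ≅ ℤ/3 ⊕ ℤ/9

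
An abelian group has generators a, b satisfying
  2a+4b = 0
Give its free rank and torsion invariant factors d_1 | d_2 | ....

rank_ℚ(R)=1; free=2−1=1
SNF(R) diag = [2] → torsion [2]

Answer: M ≅ ℤ^1 ⊕ ℤ/2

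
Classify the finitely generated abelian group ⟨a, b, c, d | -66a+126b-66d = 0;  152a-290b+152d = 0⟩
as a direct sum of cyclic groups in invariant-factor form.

rank_ℚ(R)=2; free=4−2=2
SNF(R) diag = [2, 6] → torsion [2, 6]

Answer: M ≅ ℤ^2 ⊕ ℤ/2 ⊕ ℤ/6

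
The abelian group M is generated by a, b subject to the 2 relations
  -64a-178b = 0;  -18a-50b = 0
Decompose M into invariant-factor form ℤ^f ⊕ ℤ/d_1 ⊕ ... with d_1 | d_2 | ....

Answer: M ≅ ℤ/2 ⊕ ℤ/2

Derivation:
rank_ℚ(R)=2; free=2−2=0
SNF(R) diag = [2, 2] → torsion [2, 2]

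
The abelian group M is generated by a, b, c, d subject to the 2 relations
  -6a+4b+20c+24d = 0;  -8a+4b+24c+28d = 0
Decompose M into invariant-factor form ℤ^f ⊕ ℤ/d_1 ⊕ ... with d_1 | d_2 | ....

rank_ℚ(R)=2; free=4−2=2
SNF(R) diag = [2, 4] → torsion [2, 4]

Answer: M ≅ ℤ^2 ⊕ ℤ/2 ⊕ ℤ/4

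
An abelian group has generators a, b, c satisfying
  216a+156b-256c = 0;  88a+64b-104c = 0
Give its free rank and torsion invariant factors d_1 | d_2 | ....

rank_ℚ(R)=2; free=3−2=1
SNF(R) diag = [4, 8] → torsion [4, 8]

Answer: M ≅ ℤ^1 ⊕ ℤ/4 ⊕ ℤ/8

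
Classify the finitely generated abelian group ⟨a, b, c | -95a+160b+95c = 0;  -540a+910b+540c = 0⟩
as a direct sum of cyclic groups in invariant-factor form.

rank_ℚ(R)=2; free=3−2=1
SNF(R) diag = [5, 10] → torsion [5, 10]

Answer: M ≅ ℤ^1 ⊕ ℤ/5 ⊕ ℤ/10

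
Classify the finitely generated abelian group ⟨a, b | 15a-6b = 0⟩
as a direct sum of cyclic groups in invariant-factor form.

Answer: M ≅ ℤ^1 ⊕ ℤ/3

Derivation:
rank_ℚ(R)=1; free=2−1=1
SNF(R) diag = [3] → torsion [3]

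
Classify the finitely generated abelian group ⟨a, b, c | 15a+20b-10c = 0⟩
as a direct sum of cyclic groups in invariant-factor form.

rank_ℚ(R)=1; free=3−1=2
SNF(R) diag = [5] → torsion [5]

Answer: M ≅ ℤ^2 ⊕ ℤ/5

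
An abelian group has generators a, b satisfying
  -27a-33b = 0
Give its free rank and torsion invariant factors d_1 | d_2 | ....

Answer: M ≅ ℤ^1 ⊕ ℤ/3

Derivation:
rank_ℚ(R)=1; free=2−1=1
SNF(R) diag = [3] → torsion [3]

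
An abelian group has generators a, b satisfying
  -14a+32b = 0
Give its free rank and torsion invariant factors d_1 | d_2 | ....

rank_ℚ(R)=1; free=2−1=1
SNF(R) diag = [2] → torsion [2]

Answer: M ≅ ℤ^1 ⊕ ℤ/2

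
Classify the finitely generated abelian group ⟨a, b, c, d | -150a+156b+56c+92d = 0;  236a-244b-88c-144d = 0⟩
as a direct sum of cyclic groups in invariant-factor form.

rank_ℚ(R)=2; free=4−2=2
SNF(R) diag = [2, 4] → torsion [2, 4]

Answer: M ≅ ℤ^2 ⊕ ℤ/2 ⊕ ℤ/4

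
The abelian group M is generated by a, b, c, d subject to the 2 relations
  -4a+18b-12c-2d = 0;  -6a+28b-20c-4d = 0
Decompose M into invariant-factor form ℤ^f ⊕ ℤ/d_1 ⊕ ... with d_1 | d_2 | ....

Answer: M ≅ ℤ^2 ⊕ ℤ/2 ⊕ ℤ/2

Derivation:
rank_ℚ(R)=2; free=4−2=2
SNF(R) diag = [2, 2] → torsion [2, 2]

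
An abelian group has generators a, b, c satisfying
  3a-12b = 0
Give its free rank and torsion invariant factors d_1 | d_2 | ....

rank_ℚ(R)=1; free=3−1=2
SNF(R) diag = [3] → torsion [3]

Answer: M ≅ ℤ^2 ⊕ ℤ/3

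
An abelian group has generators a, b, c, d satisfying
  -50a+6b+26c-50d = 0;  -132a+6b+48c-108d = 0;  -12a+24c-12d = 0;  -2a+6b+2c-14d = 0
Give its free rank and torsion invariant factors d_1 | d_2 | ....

rank_ℚ(R)=4; free=4−4=0
SNF(R) diag = [2, 6, 12, 12] → torsion [2, 6, 12, 12]

Answer: M ≅ ℤ/2 ⊕ ℤ/6 ⊕ ℤ/12 ⊕ ℤ/12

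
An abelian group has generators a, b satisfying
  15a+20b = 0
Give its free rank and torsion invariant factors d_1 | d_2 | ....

Answer: M ≅ ℤ^1 ⊕ ℤ/5

Derivation:
rank_ℚ(R)=1; free=2−1=1
SNF(R) diag = [5] → torsion [5]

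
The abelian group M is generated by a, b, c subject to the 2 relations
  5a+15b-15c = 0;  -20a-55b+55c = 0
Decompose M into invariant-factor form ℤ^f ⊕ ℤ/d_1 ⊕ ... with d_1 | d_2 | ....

rank_ℚ(R)=2; free=3−2=1
SNF(R) diag = [5, 5] → torsion [5, 5]

Answer: M ≅ ℤ^1 ⊕ ℤ/5 ⊕ ℤ/5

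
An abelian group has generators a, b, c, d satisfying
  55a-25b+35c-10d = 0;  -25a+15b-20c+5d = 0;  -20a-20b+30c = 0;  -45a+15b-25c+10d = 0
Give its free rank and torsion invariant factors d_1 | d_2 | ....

Answer: M ≅ ℤ/5 ⊕ ℤ/5 ⊕ ℤ/10 ⊕ ℤ/20

Derivation:
rank_ℚ(R)=4; free=4−4=0
SNF(R) diag = [5, 5, 10, 20] → torsion [5, 5, 10, 20]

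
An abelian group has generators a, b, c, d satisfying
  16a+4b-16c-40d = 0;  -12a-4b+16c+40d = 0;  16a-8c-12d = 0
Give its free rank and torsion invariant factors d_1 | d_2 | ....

rank_ℚ(R)=3; free=4−3=1
SNF(R) diag = [4, 4, 4] → torsion [4, 4, 4]

Answer: M ≅ ℤ^1 ⊕ ℤ/4 ⊕ ℤ/4 ⊕ ℤ/4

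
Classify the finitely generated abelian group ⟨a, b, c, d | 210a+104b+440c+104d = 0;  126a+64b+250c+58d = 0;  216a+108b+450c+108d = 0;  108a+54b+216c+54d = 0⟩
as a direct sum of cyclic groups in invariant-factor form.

Answer: M ≅ ℤ/2 ⊕ ℤ/6 ⊕ ℤ/18 ⊕ ℤ/54

Derivation:
rank_ℚ(R)=4; free=4−4=0
SNF(R) diag = [2, 6, 18, 54] → torsion [2, 6, 18, 54]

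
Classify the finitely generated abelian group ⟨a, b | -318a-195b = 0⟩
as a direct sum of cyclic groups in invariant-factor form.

rank_ℚ(R)=1; free=2−1=1
SNF(R) diag = [3] → torsion [3]

Answer: M ≅ ℤ^1 ⊕ ℤ/3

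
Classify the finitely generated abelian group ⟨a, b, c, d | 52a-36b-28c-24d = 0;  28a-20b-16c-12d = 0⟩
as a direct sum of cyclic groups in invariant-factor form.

Answer: M ≅ ℤ^2 ⊕ ℤ/4 ⊕ ℤ/4

Derivation:
rank_ℚ(R)=2; free=4−2=2
SNF(R) diag = [4, 4] → torsion [4, 4]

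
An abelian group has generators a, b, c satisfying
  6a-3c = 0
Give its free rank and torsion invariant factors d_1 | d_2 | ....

rank_ℚ(R)=1; free=3−1=2
SNF(R) diag = [3] → torsion [3]

Answer: M ≅ ℤ^2 ⊕ ℤ/3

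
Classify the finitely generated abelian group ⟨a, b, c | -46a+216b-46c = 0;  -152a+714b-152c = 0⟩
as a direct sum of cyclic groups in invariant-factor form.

rank_ℚ(R)=2; free=3−2=1
SNF(R) diag = [2, 6] → torsion [2, 6]

Answer: M ≅ ℤ^1 ⊕ ℤ/2 ⊕ ℤ/6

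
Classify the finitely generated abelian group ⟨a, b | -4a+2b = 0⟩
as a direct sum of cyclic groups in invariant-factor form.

rank_ℚ(R)=1; free=2−1=1
SNF(R) diag = [2] → torsion [2]

Answer: M ≅ ℤ^1 ⊕ ℤ/2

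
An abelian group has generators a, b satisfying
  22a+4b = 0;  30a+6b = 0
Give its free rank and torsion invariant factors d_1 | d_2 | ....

rank_ℚ(R)=2; free=2−2=0
SNF(R) diag = [2, 6] → torsion [2, 6]

Answer: M ≅ ℤ/2 ⊕ ℤ/6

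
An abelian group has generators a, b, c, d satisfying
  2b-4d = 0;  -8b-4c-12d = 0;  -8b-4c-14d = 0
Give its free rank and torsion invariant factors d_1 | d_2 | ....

rank_ℚ(R)=3; free=4−3=1
SNF(R) diag = [2, 2, 4] → torsion [2, 2, 4]

Answer: M ≅ ℤ^1 ⊕ ℤ/2 ⊕ ℤ/2 ⊕ ℤ/4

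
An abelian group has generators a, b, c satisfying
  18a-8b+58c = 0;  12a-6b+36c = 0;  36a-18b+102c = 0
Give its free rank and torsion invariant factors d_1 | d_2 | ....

Answer: M ≅ ℤ/2 ⊕ ℤ/6 ⊕ ℤ/6

Derivation:
rank_ℚ(R)=3; free=3−3=0
SNF(R) diag = [2, 6, 6] → torsion [2, 6, 6]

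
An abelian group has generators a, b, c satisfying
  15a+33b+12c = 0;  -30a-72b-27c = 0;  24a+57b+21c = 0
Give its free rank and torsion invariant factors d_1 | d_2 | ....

Answer: M ≅ ℤ/3 ⊕ ℤ/3 ⊕ ℤ/3

Derivation:
rank_ℚ(R)=3; free=3−3=0
SNF(R) diag = [3, 3, 3] → torsion [3, 3, 3]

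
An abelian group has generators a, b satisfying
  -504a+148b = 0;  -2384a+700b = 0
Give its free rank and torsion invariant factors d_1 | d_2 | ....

Answer: M ≅ ℤ/4 ⊕ ℤ/8

Derivation:
rank_ℚ(R)=2; free=2−2=0
SNF(R) diag = [4, 8] → torsion [4, 8]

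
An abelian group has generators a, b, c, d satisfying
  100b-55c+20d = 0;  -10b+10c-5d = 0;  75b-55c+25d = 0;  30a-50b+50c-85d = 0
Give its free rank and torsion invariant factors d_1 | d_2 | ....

rank_ℚ(R)=4; free=4−4=0
SNF(R) diag = [5, 5, 15, 30] → torsion [5, 5, 15, 30]

Answer: M ≅ ℤ/5 ⊕ ℤ/5 ⊕ ℤ/15 ⊕ ℤ/30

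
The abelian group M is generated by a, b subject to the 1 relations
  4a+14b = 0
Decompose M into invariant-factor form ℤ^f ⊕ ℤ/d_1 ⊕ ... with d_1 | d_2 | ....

rank_ℚ(R)=1; free=2−1=1
SNF(R) diag = [2] → torsion [2]

Answer: M ≅ ℤ^1 ⊕ ℤ/2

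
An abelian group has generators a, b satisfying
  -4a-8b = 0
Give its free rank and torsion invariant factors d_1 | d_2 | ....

Answer: M ≅ ℤ^1 ⊕ ℤ/4

Derivation:
rank_ℚ(R)=1; free=2−1=1
SNF(R) diag = [4] → torsion [4]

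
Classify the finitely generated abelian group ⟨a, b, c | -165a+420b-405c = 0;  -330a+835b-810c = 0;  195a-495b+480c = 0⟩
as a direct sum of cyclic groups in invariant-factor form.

rank_ℚ(R)=3; free=3−3=0
SNF(R) diag = [5, 15, 15] → torsion [5, 15, 15]

Answer: M ≅ ℤ/5 ⊕ ℤ/15 ⊕ ℤ/15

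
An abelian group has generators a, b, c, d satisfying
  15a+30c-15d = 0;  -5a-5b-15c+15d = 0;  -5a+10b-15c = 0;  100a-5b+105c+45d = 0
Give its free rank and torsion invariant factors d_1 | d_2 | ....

Answer: M ≅ ℤ/5 ⊕ ℤ/15 ⊕ ℤ/15 ⊕ ℤ/45

Derivation:
rank_ℚ(R)=4; free=4−4=0
SNF(R) diag = [5, 15, 15, 45] → torsion [5, 15, 15, 45]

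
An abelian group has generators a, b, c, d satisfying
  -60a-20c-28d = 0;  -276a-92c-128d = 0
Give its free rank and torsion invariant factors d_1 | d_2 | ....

rank_ℚ(R)=2; free=4−2=2
SNF(R) diag = [4, 4] → torsion [4, 4]

Answer: M ≅ ℤ^2 ⊕ ℤ/4 ⊕ ℤ/4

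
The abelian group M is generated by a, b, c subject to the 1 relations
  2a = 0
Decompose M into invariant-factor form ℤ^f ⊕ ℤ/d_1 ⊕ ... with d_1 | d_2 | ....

Answer: M ≅ ℤ^2 ⊕ ℤ/2

Derivation:
rank_ℚ(R)=1; free=3−1=2
SNF(R) diag = [2] → torsion [2]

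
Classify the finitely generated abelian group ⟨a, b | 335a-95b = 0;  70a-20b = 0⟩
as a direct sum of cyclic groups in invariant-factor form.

Answer: M ≅ ℤ/5 ⊕ ℤ/10

Derivation:
rank_ℚ(R)=2; free=2−2=0
SNF(R) diag = [5, 10] → torsion [5, 10]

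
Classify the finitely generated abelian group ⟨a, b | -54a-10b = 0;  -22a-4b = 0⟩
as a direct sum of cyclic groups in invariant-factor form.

rank_ℚ(R)=2; free=2−2=0
SNF(R) diag = [2, 2] → torsion [2, 2]

Answer: M ≅ ℤ/2 ⊕ ℤ/2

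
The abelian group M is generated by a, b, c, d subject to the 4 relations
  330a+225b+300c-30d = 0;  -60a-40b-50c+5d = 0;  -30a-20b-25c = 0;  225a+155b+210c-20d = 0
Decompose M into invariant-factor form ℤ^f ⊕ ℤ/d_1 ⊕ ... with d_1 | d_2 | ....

Answer: M ≅ ℤ/5 ⊕ ℤ/5 ⊕ ℤ/5 ⊕ ℤ/15

Derivation:
rank_ℚ(R)=4; free=4−4=0
SNF(R) diag = [5, 5, 5, 15] → torsion [5, 5, 5, 15]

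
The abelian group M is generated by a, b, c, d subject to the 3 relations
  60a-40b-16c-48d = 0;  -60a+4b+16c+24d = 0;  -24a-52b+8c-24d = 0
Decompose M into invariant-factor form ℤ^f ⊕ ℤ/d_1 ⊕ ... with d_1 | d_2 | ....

Answer: M ≅ ℤ^1 ⊕ ℤ/4 ⊕ ℤ/12 ⊕ ℤ/24

Derivation:
rank_ℚ(R)=3; free=4−3=1
SNF(R) diag = [4, 12, 24] → torsion [4, 12, 24]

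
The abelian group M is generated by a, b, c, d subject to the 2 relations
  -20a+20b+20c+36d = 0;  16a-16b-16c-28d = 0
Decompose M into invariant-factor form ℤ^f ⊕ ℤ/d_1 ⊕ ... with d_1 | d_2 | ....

rank_ℚ(R)=2; free=4−2=2
SNF(R) diag = [4, 4] → torsion [4, 4]

Answer: M ≅ ℤ^2 ⊕ ℤ/4 ⊕ ℤ/4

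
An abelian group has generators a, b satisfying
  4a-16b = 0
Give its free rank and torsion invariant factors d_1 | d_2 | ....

rank_ℚ(R)=1; free=2−1=1
SNF(R) diag = [4] → torsion [4]

Answer: M ≅ ℤ^1 ⊕ ℤ/4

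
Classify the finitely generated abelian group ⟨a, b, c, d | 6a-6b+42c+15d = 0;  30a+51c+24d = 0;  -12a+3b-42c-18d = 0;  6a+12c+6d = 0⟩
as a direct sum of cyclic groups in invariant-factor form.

rank_ℚ(R)=4; free=4−4=0
SNF(R) diag = [3, 3, 3, 6] → torsion [3, 3, 3, 6]

Answer: M ≅ ℤ/3 ⊕ ℤ/3 ⊕ ℤ/3 ⊕ ℤ/6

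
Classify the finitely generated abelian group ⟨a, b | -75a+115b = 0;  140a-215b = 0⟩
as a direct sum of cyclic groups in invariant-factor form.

Answer: M ≅ ℤ/5 ⊕ ℤ/5

Derivation:
rank_ℚ(R)=2; free=2−2=0
SNF(R) diag = [5, 5] → torsion [5, 5]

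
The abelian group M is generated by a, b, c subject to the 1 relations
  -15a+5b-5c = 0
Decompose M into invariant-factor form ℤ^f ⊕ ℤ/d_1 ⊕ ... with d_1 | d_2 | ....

Answer: M ≅ ℤ^2 ⊕ ℤ/5

Derivation:
rank_ℚ(R)=1; free=3−1=2
SNF(R) diag = [5] → torsion [5]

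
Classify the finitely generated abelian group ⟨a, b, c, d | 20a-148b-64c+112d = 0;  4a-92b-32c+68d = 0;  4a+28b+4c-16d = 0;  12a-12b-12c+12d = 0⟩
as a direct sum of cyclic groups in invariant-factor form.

Answer: M ≅ ℤ/4 ⊕ ℤ/12 ⊕ ℤ/12 ⊕ ℤ/24

Derivation:
rank_ℚ(R)=4; free=4−4=0
SNF(R) diag = [4, 12, 12, 24] → torsion [4, 12, 12, 24]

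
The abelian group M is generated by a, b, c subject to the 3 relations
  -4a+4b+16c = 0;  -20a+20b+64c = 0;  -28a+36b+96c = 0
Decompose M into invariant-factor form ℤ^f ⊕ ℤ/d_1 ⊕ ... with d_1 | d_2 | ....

Answer: M ≅ ℤ/4 ⊕ ℤ/8 ⊕ ℤ/16

Derivation:
rank_ℚ(R)=3; free=3−3=0
SNF(R) diag = [4, 8, 16] → torsion [4, 8, 16]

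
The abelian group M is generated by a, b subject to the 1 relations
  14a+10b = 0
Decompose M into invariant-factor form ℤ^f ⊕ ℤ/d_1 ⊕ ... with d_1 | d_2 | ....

Answer: M ≅ ℤ^1 ⊕ ℤ/2

Derivation:
rank_ℚ(R)=1; free=2−1=1
SNF(R) diag = [2] → torsion [2]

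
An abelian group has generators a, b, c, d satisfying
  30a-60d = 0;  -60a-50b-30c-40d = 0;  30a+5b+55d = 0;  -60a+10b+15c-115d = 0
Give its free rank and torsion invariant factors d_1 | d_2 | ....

Answer: M ≅ ℤ/5 ⊕ ℤ/15 ⊕ ℤ/30 ⊕ ℤ/60

Derivation:
rank_ℚ(R)=4; free=4−4=0
SNF(R) diag = [5, 15, 30, 60] → torsion [5, 15, 30, 60]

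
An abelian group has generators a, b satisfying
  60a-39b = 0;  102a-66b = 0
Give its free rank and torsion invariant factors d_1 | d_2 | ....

Answer: M ≅ ℤ/3 ⊕ ℤ/6

Derivation:
rank_ℚ(R)=2; free=2−2=0
SNF(R) diag = [3, 6] → torsion [3, 6]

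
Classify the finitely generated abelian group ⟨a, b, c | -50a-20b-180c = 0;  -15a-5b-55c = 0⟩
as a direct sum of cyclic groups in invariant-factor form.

Answer: M ≅ ℤ^1 ⊕ ℤ/5 ⊕ ℤ/10

Derivation:
rank_ℚ(R)=2; free=3−2=1
SNF(R) diag = [5, 10] → torsion [5, 10]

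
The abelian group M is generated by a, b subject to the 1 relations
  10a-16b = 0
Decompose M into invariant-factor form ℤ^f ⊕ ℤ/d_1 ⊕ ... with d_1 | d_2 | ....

Answer: M ≅ ℤ^1 ⊕ ℤ/2

Derivation:
rank_ℚ(R)=1; free=2−1=1
SNF(R) diag = [2] → torsion [2]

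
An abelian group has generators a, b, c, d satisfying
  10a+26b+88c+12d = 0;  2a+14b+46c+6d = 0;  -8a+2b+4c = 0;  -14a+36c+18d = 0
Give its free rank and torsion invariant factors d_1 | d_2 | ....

Answer: M ≅ ℤ/2 ⊕ ℤ/2 ⊕ ℤ/6 ⊕ ℤ/18

Derivation:
rank_ℚ(R)=4; free=4−4=0
SNF(R) diag = [2, 2, 6, 18] → torsion [2, 2, 6, 18]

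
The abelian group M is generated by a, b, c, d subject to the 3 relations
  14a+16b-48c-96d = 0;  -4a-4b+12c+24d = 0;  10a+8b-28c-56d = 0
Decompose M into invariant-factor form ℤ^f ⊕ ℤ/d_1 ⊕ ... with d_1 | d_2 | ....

Answer: M ≅ ℤ^1 ⊕ ℤ/2 ⊕ ℤ/4 ⊕ ℤ/4

Derivation:
rank_ℚ(R)=3; free=4−3=1
SNF(R) diag = [2, 4, 4] → torsion [2, 4, 4]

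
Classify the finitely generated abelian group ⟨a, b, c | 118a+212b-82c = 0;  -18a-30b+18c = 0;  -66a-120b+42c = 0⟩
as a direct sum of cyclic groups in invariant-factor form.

Answer: M ≅ ℤ/2 ⊕ ℤ/6 ⊕ ℤ/12

Derivation:
rank_ℚ(R)=3; free=3−3=0
SNF(R) diag = [2, 6, 12] → torsion [2, 6, 12]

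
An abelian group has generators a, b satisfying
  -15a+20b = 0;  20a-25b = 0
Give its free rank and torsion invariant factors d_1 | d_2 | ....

Answer: M ≅ ℤ/5 ⊕ ℤ/5

Derivation:
rank_ℚ(R)=2; free=2−2=0
SNF(R) diag = [5, 5] → torsion [5, 5]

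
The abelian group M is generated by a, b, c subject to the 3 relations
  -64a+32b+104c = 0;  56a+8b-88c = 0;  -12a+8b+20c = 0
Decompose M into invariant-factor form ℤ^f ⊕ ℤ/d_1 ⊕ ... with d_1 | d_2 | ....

rank_ℚ(R)=3; free=3−3=0
SNF(R) diag = [4, 8, 24] → torsion [4, 8, 24]

Answer: M ≅ ℤ/4 ⊕ ℤ/8 ⊕ ℤ/24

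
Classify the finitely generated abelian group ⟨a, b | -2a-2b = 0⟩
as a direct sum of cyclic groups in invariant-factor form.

Answer: M ≅ ℤ^1 ⊕ ℤ/2

Derivation:
rank_ℚ(R)=1; free=2−1=1
SNF(R) diag = [2] → torsion [2]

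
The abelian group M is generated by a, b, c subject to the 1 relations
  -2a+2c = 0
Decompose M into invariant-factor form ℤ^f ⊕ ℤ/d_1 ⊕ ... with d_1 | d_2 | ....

Answer: M ≅ ℤ^2 ⊕ ℤ/2

Derivation:
rank_ℚ(R)=1; free=3−1=2
SNF(R) diag = [2] → torsion [2]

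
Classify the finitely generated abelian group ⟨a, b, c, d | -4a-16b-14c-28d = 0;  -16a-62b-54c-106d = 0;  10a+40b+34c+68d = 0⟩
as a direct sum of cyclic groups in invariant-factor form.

Answer: M ≅ ℤ^1 ⊕ ℤ/2 ⊕ ℤ/2 ⊕ ℤ/2

Derivation:
rank_ℚ(R)=3; free=4−3=1
SNF(R) diag = [2, 2, 2] → torsion [2, 2, 2]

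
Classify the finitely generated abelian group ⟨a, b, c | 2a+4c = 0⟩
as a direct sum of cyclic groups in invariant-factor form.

rank_ℚ(R)=1; free=3−1=2
SNF(R) diag = [2] → torsion [2]

Answer: M ≅ ℤ^2 ⊕ ℤ/2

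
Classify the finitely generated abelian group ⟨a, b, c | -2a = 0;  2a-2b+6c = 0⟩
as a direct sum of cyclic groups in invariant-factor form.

rank_ℚ(R)=2; free=3−2=1
SNF(R) diag = [2, 2] → torsion [2, 2]

Answer: M ≅ ℤ^1 ⊕ ℤ/2 ⊕ ℤ/2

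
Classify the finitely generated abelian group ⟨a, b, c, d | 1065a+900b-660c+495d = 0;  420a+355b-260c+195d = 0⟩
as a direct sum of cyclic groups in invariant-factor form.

rank_ℚ(R)=2; free=4−2=2
SNF(R) diag = [5, 15] → torsion [5, 15]

Answer: M ≅ ℤ^2 ⊕ ℤ/5 ⊕ ℤ/15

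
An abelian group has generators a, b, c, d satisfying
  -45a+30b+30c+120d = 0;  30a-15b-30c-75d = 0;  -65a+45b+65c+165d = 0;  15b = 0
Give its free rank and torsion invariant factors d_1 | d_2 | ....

rank_ℚ(R)=4; free=4−4=0
SNF(R) diag = [5, 15, 15, 15] → torsion [5, 15, 15, 15]

Answer: M ≅ ℤ/5 ⊕ ℤ/15 ⊕ ℤ/15 ⊕ ℤ/15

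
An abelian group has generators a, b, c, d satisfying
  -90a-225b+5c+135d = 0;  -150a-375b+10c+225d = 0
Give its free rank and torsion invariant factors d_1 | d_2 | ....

Answer: M ≅ ℤ^2 ⊕ ℤ/5 ⊕ ℤ/15

Derivation:
rank_ℚ(R)=2; free=4−2=2
SNF(R) diag = [5, 15] → torsion [5, 15]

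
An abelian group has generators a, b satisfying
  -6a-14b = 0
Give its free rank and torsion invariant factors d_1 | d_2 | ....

Answer: M ≅ ℤ^1 ⊕ ℤ/2

Derivation:
rank_ℚ(R)=1; free=2−1=1
SNF(R) diag = [2] → torsion [2]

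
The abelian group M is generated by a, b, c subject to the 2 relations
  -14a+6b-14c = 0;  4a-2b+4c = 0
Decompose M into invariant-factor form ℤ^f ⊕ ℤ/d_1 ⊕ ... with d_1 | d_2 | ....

Answer: M ≅ ℤ^1 ⊕ ℤ/2 ⊕ ℤ/2

Derivation:
rank_ℚ(R)=2; free=3−2=1
SNF(R) diag = [2, 2] → torsion [2, 2]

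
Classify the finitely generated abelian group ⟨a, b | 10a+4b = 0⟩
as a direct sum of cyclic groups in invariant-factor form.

rank_ℚ(R)=1; free=2−1=1
SNF(R) diag = [2] → torsion [2]

Answer: M ≅ ℤ^1 ⊕ ℤ/2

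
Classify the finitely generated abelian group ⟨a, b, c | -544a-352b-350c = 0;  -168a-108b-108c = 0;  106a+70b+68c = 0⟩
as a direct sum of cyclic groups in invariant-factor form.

rank_ℚ(R)=3; free=3−3=0
SNF(R) diag = [2, 6, 12] → torsion [2, 6, 12]

Answer: M ≅ ℤ/2 ⊕ ℤ/6 ⊕ ℤ/12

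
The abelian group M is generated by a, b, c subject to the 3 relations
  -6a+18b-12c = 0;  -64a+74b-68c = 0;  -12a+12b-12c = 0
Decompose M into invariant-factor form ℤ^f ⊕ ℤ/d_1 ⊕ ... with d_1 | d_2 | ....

Answer: M ≅ ℤ/2 ⊕ ℤ/6 ⊕ ℤ/12

Derivation:
rank_ℚ(R)=3; free=3−3=0
SNF(R) diag = [2, 6, 12] → torsion [2, 6, 12]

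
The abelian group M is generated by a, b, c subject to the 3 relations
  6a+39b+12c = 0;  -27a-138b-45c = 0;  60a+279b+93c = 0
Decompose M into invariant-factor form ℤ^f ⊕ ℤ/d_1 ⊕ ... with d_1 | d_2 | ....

Answer: M ≅ ℤ/3 ⊕ ℤ/3 ⊕ ℤ/9

Derivation:
rank_ℚ(R)=3; free=3−3=0
SNF(R) diag = [3, 3, 9] → torsion [3, 3, 9]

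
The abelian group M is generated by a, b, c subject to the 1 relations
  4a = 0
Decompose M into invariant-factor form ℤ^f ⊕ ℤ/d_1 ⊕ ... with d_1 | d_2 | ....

Answer: M ≅ ℤ^2 ⊕ ℤ/4

Derivation:
rank_ℚ(R)=1; free=3−1=2
SNF(R) diag = [4] → torsion [4]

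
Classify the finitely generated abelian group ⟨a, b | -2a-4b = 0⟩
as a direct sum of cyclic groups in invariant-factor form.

rank_ℚ(R)=1; free=2−1=1
SNF(R) diag = [2] → torsion [2]

Answer: M ≅ ℤ^1 ⊕ ℤ/2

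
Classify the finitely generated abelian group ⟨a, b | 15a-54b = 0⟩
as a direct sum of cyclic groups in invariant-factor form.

Answer: M ≅ ℤ^1 ⊕ ℤ/3

Derivation:
rank_ℚ(R)=1; free=2−1=1
SNF(R) diag = [3] → torsion [3]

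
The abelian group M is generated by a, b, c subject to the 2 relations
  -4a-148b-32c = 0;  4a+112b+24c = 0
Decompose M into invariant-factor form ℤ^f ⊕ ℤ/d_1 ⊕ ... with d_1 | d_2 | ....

rank_ℚ(R)=2; free=3−2=1
SNF(R) diag = [4, 4] → torsion [4, 4]

Answer: M ≅ ℤ^1 ⊕ ℤ/4 ⊕ ℤ/4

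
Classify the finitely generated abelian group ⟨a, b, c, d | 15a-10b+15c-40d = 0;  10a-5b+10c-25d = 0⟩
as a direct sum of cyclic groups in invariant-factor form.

rank_ℚ(R)=2; free=4−2=2
SNF(R) diag = [5, 5] → torsion [5, 5]

Answer: M ≅ ℤ^2 ⊕ ℤ/5 ⊕ ℤ/5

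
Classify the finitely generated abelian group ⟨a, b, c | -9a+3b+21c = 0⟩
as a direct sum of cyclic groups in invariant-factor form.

Answer: M ≅ ℤ^2 ⊕ ℤ/3

Derivation:
rank_ℚ(R)=1; free=3−1=2
SNF(R) diag = [3] → torsion [3]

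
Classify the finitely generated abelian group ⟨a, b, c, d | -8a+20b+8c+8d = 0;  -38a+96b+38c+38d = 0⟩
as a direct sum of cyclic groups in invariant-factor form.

rank_ℚ(R)=2; free=4−2=2
SNF(R) diag = [2, 4] → torsion [2, 4]

Answer: M ≅ ℤ^2 ⊕ ℤ/2 ⊕ ℤ/4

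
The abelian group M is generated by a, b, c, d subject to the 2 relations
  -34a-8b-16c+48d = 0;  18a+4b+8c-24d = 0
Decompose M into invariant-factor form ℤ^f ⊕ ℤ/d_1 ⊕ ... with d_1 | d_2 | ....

rank_ℚ(R)=2; free=4−2=2
SNF(R) diag = [2, 4] → torsion [2, 4]

Answer: M ≅ ℤ^2 ⊕ ℤ/2 ⊕ ℤ/4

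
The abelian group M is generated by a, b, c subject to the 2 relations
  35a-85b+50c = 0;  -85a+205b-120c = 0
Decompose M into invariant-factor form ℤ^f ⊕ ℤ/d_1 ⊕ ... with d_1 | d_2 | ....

Answer: M ≅ ℤ^1 ⊕ ℤ/5 ⊕ ℤ/10

Derivation:
rank_ℚ(R)=2; free=3−2=1
SNF(R) diag = [5, 10] → torsion [5, 10]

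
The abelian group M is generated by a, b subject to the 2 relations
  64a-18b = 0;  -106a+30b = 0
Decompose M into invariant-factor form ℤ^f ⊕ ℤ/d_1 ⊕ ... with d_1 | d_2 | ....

Answer: M ≅ ℤ/2 ⊕ ℤ/6

Derivation:
rank_ℚ(R)=2; free=2−2=0
SNF(R) diag = [2, 6] → torsion [2, 6]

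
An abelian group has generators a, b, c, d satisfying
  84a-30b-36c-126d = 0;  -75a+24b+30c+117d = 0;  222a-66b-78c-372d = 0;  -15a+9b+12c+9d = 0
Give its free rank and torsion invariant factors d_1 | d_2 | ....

rank_ℚ(R)=4; free=4−4=0
SNF(R) diag = [3, 3, 6, 18] → torsion [3, 3, 6, 18]

Answer: M ≅ ℤ/3 ⊕ ℤ/3 ⊕ ℤ/6 ⊕ ℤ/18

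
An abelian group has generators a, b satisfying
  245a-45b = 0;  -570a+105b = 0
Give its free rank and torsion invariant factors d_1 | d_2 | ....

Answer: M ≅ ℤ/5 ⊕ ℤ/15

Derivation:
rank_ℚ(R)=2; free=2−2=0
SNF(R) diag = [5, 15] → torsion [5, 15]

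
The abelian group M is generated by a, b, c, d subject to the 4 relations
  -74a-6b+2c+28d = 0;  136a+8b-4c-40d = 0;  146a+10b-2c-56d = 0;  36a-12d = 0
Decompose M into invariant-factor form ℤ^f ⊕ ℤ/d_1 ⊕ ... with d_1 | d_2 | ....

rank_ℚ(R)=4; free=4−4=0
SNF(R) diag = [2, 4, 12, 24] → torsion [2, 4, 12, 24]

Answer: M ≅ ℤ/2 ⊕ ℤ/4 ⊕ ℤ/12 ⊕ ℤ/24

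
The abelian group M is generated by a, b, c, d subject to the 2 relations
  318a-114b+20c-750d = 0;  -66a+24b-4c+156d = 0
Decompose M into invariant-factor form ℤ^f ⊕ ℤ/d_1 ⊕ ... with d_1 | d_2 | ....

Answer: M ≅ ℤ^2 ⊕ ℤ/2 ⊕ ℤ/6

Derivation:
rank_ℚ(R)=2; free=4−2=2
SNF(R) diag = [2, 6] → torsion [2, 6]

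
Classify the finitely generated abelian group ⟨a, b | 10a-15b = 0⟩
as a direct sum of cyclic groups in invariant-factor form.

rank_ℚ(R)=1; free=2−1=1
SNF(R) diag = [5] → torsion [5]

Answer: M ≅ ℤ^1 ⊕ ℤ/5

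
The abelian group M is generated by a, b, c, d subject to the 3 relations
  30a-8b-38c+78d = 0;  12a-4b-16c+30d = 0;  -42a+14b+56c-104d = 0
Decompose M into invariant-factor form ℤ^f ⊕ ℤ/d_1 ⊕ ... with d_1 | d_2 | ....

Answer: M ≅ ℤ^1 ⊕ ℤ/2 ⊕ ℤ/2 ⊕ ℤ/6

Derivation:
rank_ℚ(R)=3; free=4−3=1
SNF(R) diag = [2, 2, 6] → torsion [2, 2, 6]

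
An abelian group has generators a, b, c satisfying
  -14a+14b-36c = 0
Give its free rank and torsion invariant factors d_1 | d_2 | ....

Answer: M ≅ ℤ^2 ⊕ ℤ/2

Derivation:
rank_ℚ(R)=1; free=3−1=2
SNF(R) diag = [2] → torsion [2]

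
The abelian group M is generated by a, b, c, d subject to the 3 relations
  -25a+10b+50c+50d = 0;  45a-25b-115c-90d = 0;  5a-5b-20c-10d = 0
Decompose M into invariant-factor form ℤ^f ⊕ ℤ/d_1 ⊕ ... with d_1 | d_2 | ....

Answer: M ≅ ℤ^1 ⊕ ℤ/5 ⊕ ℤ/5 ⊕ ℤ/5

Derivation:
rank_ℚ(R)=3; free=4−3=1
SNF(R) diag = [5, 5, 5] → torsion [5, 5, 5]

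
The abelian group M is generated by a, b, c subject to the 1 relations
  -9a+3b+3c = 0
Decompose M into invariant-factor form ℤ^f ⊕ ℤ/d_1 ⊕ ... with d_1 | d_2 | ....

rank_ℚ(R)=1; free=3−1=2
SNF(R) diag = [3] → torsion [3]

Answer: M ≅ ℤ^2 ⊕ ℤ/3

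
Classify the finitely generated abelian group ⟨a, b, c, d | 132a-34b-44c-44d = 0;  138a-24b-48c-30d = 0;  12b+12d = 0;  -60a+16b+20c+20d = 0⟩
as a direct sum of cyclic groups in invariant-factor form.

rank_ℚ(R)=4; free=4−4=0
SNF(R) diag = [2, 6, 12, 12] → torsion [2, 6, 12, 12]

Answer: M ≅ ℤ/2 ⊕ ℤ/6 ⊕ ℤ/12 ⊕ ℤ/12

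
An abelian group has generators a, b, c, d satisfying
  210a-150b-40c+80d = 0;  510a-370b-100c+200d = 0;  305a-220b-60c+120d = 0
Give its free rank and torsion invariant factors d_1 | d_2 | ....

rank_ℚ(R)=3; free=4−3=1
SNF(R) diag = [5, 10, 20] → torsion [5, 10, 20]

Answer: M ≅ ℤ^1 ⊕ ℤ/5 ⊕ ℤ/10 ⊕ ℤ/20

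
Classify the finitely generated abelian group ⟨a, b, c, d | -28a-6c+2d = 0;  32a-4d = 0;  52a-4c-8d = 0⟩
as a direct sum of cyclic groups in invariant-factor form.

rank_ℚ(R)=3; free=4−3=1
SNF(R) diag = [2, 4, 12] → torsion [2, 4, 12]

Answer: M ≅ ℤ^1 ⊕ ℤ/2 ⊕ ℤ/4 ⊕ ℤ/12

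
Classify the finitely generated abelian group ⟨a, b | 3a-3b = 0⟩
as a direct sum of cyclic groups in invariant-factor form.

rank_ℚ(R)=1; free=2−1=1
SNF(R) diag = [3] → torsion [3]

Answer: M ≅ ℤ^1 ⊕ ℤ/3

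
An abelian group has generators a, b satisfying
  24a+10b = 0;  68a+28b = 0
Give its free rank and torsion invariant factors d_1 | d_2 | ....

Answer: M ≅ ℤ/2 ⊕ ℤ/4

Derivation:
rank_ℚ(R)=2; free=2−2=0
SNF(R) diag = [2, 4] → torsion [2, 4]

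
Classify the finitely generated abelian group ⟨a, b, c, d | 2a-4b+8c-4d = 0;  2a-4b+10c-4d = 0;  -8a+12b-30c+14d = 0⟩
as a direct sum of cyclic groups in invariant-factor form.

rank_ℚ(R)=3; free=4−3=1
SNF(R) diag = [2, 2, 2] → torsion [2, 2, 2]

Answer: M ≅ ℤ^1 ⊕ ℤ/2 ⊕ ℤ/2 ⊕ ℤ/2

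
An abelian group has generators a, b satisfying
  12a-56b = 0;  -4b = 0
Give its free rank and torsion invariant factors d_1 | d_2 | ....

rank_ℚ(R)=2; free=2−2=0
SNF(R) diag = [4, 12] → torsion [4, 12]

Answer: M ≅ ℤ/4 ⊕ ℤ/12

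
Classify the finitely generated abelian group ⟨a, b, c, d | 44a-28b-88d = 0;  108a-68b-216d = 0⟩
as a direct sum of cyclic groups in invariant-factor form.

rank_ℚ(R)=2; free=4−2=2
SNF(R) diag = [4, 8] → torsion [4, 8]

Answer: M ≅ ℤ^2 ⊕ ℤ/4 ⊕ ℤ/8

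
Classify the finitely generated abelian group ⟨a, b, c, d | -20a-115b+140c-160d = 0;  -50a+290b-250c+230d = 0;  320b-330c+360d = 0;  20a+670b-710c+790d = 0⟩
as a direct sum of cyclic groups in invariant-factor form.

Answer: M ≅ ℤ/5 ⊕ ℤ/10 ⊕ ℤ/30 ⊕ ℤ/90

Derivation:
rank_ℚ(R)=4; free=4−4=0
SNF(R) diag = [5, 10, 30, 90] → torsion [5, 10, 30, 90]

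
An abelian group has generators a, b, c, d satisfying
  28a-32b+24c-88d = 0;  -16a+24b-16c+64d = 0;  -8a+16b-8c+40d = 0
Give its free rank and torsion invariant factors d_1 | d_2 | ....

rank_ℚ(R)=3; free=4−3=1
SNF(R) diag = [4, 8, 8] → torsion [4, 8, 8]

Answer: M ≅ ℤ^1 ⊕ ℤ/4 ⊕ ℤ/8 ⊕ ℤ/8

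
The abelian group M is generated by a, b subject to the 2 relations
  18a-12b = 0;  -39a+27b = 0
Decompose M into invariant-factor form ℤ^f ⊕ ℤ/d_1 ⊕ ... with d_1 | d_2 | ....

rank_ℚ(R)=2; free=2−2=0
SNF(R) diag = [3, 6] → torsion [3, 6]

Answer: M ≅ ℤ/3 ⊕ ℤ/6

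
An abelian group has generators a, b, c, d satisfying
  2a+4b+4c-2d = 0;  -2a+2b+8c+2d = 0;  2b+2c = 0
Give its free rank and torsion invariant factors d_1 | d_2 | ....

rank_ℚ(R)=3; free=4−3=1
SNF(R) diag = [2, 2, 6] → torsion [2, 2, 6]

Answer: M ≅ ℤ^1 ⊕ ℤ/2 ⊕ ℤ/2 ⊕ ℤ/6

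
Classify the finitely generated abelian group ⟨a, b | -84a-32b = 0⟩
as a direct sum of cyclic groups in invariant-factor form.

Answer: M ≅ ℤ^1 ⊕ ℤ/4

Derivation:
rank_ℚ(R)=1; free=2−1=1
SNF(R) diag = [4] → torsion [4]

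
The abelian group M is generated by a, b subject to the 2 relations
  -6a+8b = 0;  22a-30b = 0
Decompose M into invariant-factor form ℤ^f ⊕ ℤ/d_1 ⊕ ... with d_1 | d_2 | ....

rank_ℚ(R)=2; free=2−2=0
SNF(R) diag = [2, 2] → torsion [2, 2]

Answer: M ≅ ℤ/2 ⊕ ℤ/2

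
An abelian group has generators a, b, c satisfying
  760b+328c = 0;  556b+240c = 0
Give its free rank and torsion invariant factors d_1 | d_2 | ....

Answer: M ≅ ℤ^1 ⊕ ℤ/4 ⊕ ℤ/8

Derivation:
rank_ℚ(R)=2; free=3−2=1
SNF(R) diag = [4, 8] → torsion [4, 8]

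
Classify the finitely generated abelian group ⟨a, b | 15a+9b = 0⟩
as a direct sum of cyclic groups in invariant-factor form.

Answer: M ≅ ℤ^1 ⊕ ℤ/3

Derivation:
rank_ℚ(R)=1; free=2−1=1
SNF(R) diag = [3] → torsion [3]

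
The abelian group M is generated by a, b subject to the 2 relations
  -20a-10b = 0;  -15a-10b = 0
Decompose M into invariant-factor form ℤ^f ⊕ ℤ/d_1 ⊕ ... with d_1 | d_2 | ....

Answer: M ≅ ℤ/5 ⊕ ℤ/10

Derivation:
rank_ℚ(R)=2; free=2−2=0
SNF(R) diag = [5, 10] → torsion [5, 10]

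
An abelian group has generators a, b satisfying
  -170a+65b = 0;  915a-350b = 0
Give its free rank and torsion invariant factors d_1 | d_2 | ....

rank_ℚ(R)=2; free=2−2=0
SNF(R) diag = [5, 5] → torsion [5, 5]

Answer: M ≅ ℤ/5 ⊕ ℤ/5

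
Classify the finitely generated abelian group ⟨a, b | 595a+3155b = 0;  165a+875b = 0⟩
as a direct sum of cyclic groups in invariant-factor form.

rank_ℚ(R)=2; free=2−2=0
SNF(R) diag = [5, 10] → torsion [5, 10]

Answer: M ≅ ℤ/5 ⊕ ℤ/10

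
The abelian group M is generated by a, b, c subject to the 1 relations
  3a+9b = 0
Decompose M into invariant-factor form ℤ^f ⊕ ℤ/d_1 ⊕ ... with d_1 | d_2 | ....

Answer: M ≅ ℤ^2 ⊕ ℤ/3

Derivation:
rank_ℚ(R)=1; free=3−1=2
SNF(R) diag = [3] → torsion [3]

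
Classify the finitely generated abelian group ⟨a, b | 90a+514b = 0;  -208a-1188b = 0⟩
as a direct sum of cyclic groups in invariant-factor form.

Answer: M ≅ ℤ/2 ⊕ ℤ/4

Derivation:
rank_ℚ(R)=2; free=2−2=0
SNF(R) diag = [2, 4] → torsion [2, 4]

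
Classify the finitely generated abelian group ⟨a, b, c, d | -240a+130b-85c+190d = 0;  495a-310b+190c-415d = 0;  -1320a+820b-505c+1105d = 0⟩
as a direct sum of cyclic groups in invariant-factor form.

Answer: M ≅ ℤ^1 ⊕ ℤ/5 ⊕ ℤ/15 ⊕ ℤ/45

Derivation:
rank_ℚ(R)=3; free=4−3=1
SNF(R) diag = [5, 15, 45] → torsion [5, 15, 45]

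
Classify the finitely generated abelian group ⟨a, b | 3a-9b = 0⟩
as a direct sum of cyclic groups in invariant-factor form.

rank_ℚ(R)=1; free=2−1=1
SNF(R) diag = [3] → torsion [3]

Answer: M ≅ ℤ^1 ⊕ ℤ/3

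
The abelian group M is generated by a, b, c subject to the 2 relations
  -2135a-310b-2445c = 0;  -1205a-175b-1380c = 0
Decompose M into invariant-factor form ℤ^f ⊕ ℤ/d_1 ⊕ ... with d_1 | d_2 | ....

rank_ℚ(R)=2; free=3−2=1
SNF(R) diag = [5, 15] → torsion [5, 15]

Answer: M ≅ ℤ^1 ⊕ ℤ/5 ⊕ ℤ/15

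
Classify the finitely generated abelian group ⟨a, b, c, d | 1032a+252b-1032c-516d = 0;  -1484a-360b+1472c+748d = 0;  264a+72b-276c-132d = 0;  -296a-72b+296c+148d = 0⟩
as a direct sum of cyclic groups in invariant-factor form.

Answer: M ≅ ℤ/4 ⊕ ℤ/12 ⊕ ℤ/12 ⊕ ℤ/36

Derivation:
rank_ℚ(R)=4; free=4−4=0
SNF(R) diag = [4, 12, 12, 36] → torsion [4, 12, 12, 36]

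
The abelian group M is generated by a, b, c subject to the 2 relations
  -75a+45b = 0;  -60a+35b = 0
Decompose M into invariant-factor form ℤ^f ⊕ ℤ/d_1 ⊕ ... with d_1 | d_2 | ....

rank_ℚ(R)=2; free=3−2=1
SNF(R) diag = [5, 15] → torsion [5, 15]

Answer: M ≅ ℤ^1 ⊕ ℤ/5 ⊕ ℤ/15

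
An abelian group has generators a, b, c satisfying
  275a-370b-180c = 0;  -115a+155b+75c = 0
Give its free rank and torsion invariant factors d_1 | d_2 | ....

rank_ℚ(R)=2; free=3−2=1
SNF(R) diag = [5, 15] → torsion [5, 15]

Answer: M ≅ ℤ^1 ⊕ ℤ/5 ⊕ ℤ/15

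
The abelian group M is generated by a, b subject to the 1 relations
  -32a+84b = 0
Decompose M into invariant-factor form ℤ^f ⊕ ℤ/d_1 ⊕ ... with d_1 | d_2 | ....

rank_ℚ(R)=1; free=2−1=1
SNF(R) diag = [4] → torsion [4]

Answer: M ≅ ℤ^1 ⊕ ℤ/4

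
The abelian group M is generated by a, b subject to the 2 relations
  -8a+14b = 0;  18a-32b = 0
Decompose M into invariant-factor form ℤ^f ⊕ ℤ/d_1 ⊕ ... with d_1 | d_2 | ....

rank_ℚ(R)=2; free=2−2=0
SNF(R) diag = [2, 2] → torsion [2, 2]

Answer: M ≅ ℤ/2 ⊕ ℤ/2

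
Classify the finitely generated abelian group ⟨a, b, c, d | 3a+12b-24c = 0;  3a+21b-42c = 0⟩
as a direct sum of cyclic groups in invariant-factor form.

Answer: M ≅ ℤ^2 ⊕ ℤ/3 ⊕ ℤ/9

Derivation:
rank_ℚ(R)=2; free=4−2=2
SNF(R) diag = [3, 9] → torsion [3, 9]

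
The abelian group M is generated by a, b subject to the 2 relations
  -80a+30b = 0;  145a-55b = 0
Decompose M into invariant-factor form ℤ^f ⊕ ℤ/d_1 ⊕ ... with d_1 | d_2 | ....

Answer: M ≅ ℤ/5 ⊕ ℤ/10

Derivation:
rank_ℚ(R)=2; free=2−2=0
SNF(R) diag = [5, 10] → torsion [5, 10]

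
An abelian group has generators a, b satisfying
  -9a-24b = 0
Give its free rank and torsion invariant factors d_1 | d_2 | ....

rank_ℚ(R)=1; free=2−1=1
SNF(R) diag = [3] → torsion [3]

Answer: M ≅ ℤ^1 ⊕ ℤ/3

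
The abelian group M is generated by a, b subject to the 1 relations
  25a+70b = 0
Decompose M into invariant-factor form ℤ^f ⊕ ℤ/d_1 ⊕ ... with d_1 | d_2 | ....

rank_ℚ(R)=1; free=2−1=1
SNF(R) diag = [5] → torsion [5]

Answer: M ≅ ℤ^1 ⊕ ℤ/5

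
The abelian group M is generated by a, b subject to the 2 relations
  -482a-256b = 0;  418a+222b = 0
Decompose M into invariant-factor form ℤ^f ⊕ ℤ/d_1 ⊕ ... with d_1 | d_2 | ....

rank_ℚ(R)=2; free=2−2=0
SNF(R) diag = [2, 2] → torsion [2, 2]

Answer: M ≅ ℤ/2 ⊕ ℤ/2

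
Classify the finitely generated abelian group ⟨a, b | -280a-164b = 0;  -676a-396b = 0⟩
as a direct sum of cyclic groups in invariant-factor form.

Answer: M ≅ ℤ/4 ⊕ ℤ/4

Derivation:
rank_ℚ(R)=2; free=2−2=0
SNF(R) diag = [4, 4] → torsion [4, 4]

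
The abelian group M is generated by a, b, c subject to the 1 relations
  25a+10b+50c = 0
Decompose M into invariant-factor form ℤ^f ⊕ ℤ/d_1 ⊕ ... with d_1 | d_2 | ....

Answer: M ≅ ℤ^2 ⊕ ℤ/5

Derivation:
rank_ℚ(R)=1; free=3−1=2
SNF(R) diag = [5] → torsion [5]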